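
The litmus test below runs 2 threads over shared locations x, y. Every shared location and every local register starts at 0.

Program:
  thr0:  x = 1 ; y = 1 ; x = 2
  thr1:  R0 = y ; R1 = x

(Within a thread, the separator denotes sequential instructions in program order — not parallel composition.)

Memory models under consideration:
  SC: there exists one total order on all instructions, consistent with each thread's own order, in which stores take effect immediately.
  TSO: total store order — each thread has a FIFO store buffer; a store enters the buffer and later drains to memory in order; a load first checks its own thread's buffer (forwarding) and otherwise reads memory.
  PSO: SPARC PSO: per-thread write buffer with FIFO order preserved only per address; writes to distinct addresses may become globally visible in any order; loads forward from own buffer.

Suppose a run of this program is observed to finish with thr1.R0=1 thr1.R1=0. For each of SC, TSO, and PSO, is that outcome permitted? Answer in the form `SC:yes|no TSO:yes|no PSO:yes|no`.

outcome vector order: (thr1.R0,thr1.R1)
SC (5): <0 0>, <0 1>, <0 2>, <1 1>, <1 2>
TSO (5): <0 0>, <0 1>, <0 2>, <1 1>, <1 2>
PSO (6): <0 0>, <0 1>, <0 2>, <1 0>, <1 1>, <1 2>
target <1 0> ∈ {PSO}

SC:no TSO:no PSO:yes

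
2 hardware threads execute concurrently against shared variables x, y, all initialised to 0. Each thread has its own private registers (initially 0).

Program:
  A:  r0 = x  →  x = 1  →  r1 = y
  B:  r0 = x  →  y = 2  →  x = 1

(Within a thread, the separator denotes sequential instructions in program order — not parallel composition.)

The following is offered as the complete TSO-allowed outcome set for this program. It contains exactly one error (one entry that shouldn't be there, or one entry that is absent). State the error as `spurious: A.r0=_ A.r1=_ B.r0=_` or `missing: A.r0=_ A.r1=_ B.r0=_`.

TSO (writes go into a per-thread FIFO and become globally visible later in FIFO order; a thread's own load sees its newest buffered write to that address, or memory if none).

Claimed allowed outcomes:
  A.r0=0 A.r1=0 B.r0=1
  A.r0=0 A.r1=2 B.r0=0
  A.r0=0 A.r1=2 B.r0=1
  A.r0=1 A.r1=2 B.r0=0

missing: A.r0=0 A.r1=0 B.r0=0

outcome vector order: (A.r0,A.r1,B.r0)
under TSO → 000; 001; 020; 021; 120
TSO∖claimed = {000}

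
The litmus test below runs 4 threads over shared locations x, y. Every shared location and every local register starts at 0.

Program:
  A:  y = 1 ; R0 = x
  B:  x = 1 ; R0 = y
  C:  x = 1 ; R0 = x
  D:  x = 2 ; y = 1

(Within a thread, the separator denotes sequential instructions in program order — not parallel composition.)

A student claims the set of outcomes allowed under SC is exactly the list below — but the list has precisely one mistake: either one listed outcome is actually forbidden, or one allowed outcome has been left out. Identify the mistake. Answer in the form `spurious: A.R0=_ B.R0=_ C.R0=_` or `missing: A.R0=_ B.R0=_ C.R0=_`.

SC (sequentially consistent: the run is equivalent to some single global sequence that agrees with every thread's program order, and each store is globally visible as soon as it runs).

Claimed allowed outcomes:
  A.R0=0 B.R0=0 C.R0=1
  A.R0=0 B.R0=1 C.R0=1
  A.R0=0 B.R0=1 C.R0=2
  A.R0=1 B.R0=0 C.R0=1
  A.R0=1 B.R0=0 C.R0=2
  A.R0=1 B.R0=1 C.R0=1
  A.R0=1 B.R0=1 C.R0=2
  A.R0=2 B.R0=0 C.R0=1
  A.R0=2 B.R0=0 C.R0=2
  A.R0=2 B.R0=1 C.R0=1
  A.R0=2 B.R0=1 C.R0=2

outcome vector order: (A.R0,B.R0,C.R0)
under SC → 0/1/1 0/1/2 1/0/1 1/0/2 1/1/1 1/1/2 2/0/1 2/0/2 2/1/1 2/1/2
claimed∖SC = {0/0/1}

spurious: A.R0=0 B.R0=0 C.R0=1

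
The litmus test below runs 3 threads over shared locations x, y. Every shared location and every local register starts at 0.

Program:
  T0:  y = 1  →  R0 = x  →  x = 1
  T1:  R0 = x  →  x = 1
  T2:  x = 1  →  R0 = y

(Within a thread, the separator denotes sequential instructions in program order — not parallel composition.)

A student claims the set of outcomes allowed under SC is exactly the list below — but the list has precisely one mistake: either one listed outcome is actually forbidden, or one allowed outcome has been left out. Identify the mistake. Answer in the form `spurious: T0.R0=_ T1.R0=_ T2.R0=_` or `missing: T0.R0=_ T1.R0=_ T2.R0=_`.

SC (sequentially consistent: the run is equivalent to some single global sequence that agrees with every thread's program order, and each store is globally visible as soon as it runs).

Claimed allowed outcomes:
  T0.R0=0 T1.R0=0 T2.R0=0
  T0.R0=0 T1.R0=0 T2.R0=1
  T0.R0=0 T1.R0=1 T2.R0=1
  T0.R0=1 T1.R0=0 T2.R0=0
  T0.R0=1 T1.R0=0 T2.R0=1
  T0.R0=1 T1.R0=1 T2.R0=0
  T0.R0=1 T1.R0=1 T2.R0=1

outcome vector order: (T0.R0,T1.R0,T2.R0)
SC: 6 outcomes — {(0,0,1), (0,1,1), (1,0,0), (1,0,1), (1,1,0), (1,1,1)}
claimed∖SC = {(0,0,0)}

spurious: T0.R0=0 T1.R0=0 T2.R0=0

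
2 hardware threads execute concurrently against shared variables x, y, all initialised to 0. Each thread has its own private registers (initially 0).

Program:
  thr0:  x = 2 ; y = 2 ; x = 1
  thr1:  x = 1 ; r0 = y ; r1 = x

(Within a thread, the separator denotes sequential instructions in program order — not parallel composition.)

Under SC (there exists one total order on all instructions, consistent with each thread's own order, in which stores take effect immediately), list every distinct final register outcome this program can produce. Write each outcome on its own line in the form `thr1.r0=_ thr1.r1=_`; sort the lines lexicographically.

outcome vector order: (thr1.r0,thr1.r1)
|SC outcomes| = 4

thr1.r0=0 thr1.r1=1
thr1.r0=0 thr1.r1=2
thr1.r0=2 thr1.r1=1
thr1.r0=2 thr1.r1=2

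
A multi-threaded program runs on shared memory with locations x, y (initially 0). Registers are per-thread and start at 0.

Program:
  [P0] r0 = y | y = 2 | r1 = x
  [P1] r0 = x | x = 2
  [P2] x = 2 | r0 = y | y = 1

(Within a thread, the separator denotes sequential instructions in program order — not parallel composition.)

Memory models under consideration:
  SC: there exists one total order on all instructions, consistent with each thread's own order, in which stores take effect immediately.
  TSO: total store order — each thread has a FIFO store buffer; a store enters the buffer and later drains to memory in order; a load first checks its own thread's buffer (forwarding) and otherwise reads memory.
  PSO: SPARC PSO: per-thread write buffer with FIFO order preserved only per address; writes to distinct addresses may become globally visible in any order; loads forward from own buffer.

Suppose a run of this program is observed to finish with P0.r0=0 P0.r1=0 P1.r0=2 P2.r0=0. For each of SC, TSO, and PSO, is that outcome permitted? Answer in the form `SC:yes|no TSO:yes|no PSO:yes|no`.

outcome vector order: (P0.r0,P0.r1,P1.r0,P2.r0)
SC: 8 outcomes — {<0 0 0 2> <0 0 2 2> <0 2 0 0> <0 2 0 2> <0 2 2 0> <0 2 2 2> <1 2 0 0> <1 2 2 0>}
TSO: 10 outcomes — {<0 0 0 0> <0 0 0 2> <0 0 2 0> <0 0 2 2> <0 2 0 0> <0 2 0 2> <0 2 2 0> <0 2 2 2> <1 2 0 0> <1 2 2 0>}
PSO: 12 outcomes — {<0 0 0 0> <0 0 0 2> <0 0 2 0> <0 0 2 2> <0 2 0 0> <0 2 0 2> <0 2 2 0> <0 2 2 2> <1 0 0 0> <1 0 2 0> <1 2 0 0> <1 2 2 0>}
target <0 0 2 0> ∈ {TSO,PSO}

SC:no TSO:yes PSO:yes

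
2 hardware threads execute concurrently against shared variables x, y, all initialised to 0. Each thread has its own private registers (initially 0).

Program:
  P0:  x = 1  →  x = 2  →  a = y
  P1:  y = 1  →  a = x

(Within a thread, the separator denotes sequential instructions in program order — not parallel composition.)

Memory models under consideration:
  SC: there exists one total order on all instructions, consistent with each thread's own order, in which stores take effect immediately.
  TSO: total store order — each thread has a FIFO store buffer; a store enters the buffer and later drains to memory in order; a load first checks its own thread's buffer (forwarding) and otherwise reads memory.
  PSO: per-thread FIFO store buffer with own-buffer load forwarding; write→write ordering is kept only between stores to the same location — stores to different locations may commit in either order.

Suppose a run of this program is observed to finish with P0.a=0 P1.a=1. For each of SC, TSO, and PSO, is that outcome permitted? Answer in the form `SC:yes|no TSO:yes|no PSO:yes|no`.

SC:no TSO:yes PSO:yes

outcome vector order: (P0.a,P1.a)
under SC → 0/2; 1/0; 1/1; 1/2
under TSO → 0/0; 0/1; 0/2; 1/0; 1/1; 1/2
under PSO → 0/0; 0/1; 0/2; 1/0; 1/1; 1/2
target 0/1 ∈ {TSO,PSO}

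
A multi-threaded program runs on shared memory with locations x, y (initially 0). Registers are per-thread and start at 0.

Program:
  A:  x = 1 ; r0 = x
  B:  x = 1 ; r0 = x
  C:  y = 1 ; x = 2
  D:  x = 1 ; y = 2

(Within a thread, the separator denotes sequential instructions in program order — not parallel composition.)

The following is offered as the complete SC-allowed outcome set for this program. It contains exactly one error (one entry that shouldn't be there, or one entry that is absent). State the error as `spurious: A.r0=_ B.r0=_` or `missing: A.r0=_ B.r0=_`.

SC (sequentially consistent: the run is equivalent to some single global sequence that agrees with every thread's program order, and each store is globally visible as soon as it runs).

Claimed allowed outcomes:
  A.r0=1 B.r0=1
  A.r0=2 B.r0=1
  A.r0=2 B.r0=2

missing: A.r0=1 B.r0=2

outcome vector order: (A.r0,B.r0)
[SC] allowed = {(1,1) (1,2) (2,1) (2,2)}
SC∖claimed = {(1,2)}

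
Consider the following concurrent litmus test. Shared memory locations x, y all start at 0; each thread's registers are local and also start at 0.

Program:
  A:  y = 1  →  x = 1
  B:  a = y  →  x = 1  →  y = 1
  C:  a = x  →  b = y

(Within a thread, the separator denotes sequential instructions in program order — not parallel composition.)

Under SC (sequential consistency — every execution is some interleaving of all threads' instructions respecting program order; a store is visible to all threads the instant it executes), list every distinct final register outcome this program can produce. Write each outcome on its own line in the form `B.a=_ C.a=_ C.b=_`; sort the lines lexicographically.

outcome vector order: (B.a,C.a,C.b)
|SC outcomes| = 7

B.a=0 C.a=0 C.b=0
B.a=0 C.a=0 C.b=1
B.a=0 C.a=1 C.b=0
B.a=0 C.a=1 C.b=1
B.a=1 C.a=0 C.b=0
B.a=1 C.a=0 C.b=1
B.a=1 C.a=1 C.b=1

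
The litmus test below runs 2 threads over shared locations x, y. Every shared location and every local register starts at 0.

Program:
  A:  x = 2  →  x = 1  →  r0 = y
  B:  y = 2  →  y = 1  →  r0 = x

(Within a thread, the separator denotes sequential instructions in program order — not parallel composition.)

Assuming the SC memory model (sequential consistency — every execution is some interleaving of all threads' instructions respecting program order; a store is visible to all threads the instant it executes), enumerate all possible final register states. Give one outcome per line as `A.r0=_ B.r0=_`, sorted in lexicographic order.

outcome vector order: (A.r0,B.r0)
|SC outcomes| = 5

A.r0=0 B.r0=1
A.r0=1 B.r0=0
A.r0=1 B.r0=1
A.r0=1 B.r0=2
A.r0=2 B.r0=1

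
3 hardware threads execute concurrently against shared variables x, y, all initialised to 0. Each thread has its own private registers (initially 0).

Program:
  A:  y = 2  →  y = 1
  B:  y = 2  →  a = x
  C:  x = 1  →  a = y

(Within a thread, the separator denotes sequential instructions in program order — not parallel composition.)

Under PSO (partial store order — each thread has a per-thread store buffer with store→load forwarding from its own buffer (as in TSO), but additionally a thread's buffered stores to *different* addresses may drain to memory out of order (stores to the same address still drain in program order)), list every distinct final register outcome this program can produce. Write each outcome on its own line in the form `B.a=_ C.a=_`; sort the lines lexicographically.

outcome vector order: (B.a,C.a)
|PSO outcomes| = 6

B.a=0 C.a=0
B.a=0 C.a=1
B.a=0 C.a=2
B.a=1 C.a=0
B.a=1 C.a=1
B.a=1 C.a=2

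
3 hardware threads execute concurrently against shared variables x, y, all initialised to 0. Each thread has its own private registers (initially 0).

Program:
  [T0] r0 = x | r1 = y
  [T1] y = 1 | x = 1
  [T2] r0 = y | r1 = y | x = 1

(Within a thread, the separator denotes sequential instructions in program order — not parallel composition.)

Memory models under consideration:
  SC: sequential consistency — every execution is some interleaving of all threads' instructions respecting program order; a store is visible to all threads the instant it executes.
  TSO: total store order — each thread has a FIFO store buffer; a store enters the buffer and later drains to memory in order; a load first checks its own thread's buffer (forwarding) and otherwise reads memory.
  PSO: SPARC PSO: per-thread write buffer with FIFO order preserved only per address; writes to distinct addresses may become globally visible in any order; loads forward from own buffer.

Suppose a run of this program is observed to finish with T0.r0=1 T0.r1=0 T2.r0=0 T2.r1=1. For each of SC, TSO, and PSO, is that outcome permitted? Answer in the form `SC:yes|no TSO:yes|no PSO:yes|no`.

SC:no TSO:no PSO:yes

outcome vector order: (T0.r0,T0.r1,T2.r0,T2.r1)
SC: 10 outcomes — {0/0/0/0 0/0/0/1 0/0/1/1 0/1/0/0 0/1/0/1 0/1/1/1 1/0/0/0 1/1/0/0 1/1/0/1 1/1/1/1}
TSO: 10 outcomes — {0/0/0/0 0/0/0/1 0/0/1/1 0/1/0/0 0/1/0/1 0/1/1/1 1/0/0/0 1/1/0/0 1/1/0/1 1/1/1/1}
PSO: 12 outcomes — {0/0/0/0 0/0/0/1 0/0/1/1 0/1/0/0 0/1/0/1 0/1/1/1 1/0/0/0 1/0/0/1 1/0/1/1 1/1/0/0 1/1/0/1 1/1/1/1}
target 1/0/0/1 ∈ {PSO}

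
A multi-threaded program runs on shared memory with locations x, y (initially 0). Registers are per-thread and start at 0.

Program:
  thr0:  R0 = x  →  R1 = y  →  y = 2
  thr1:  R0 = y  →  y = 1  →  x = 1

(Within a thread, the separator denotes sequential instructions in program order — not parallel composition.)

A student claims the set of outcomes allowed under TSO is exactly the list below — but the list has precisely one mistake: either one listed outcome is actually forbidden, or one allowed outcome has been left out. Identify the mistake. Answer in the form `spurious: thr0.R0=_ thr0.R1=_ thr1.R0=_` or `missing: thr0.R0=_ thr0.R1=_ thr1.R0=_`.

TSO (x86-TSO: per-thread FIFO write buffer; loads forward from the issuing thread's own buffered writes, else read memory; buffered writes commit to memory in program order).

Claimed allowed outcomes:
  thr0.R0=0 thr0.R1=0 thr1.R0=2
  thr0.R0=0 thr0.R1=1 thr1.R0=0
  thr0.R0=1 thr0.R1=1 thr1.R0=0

missing: thr0.R0=0 thr0.R1=0 thr1.R0=0

outcome vector order: (thr0.R0,thr0.R1,thr1.R0)
[TSO] allowed = {<0 0 0>; <0 0 2>; <0 1 0>; <1 1 0>}
TSO∖claimed = {<0 0 0>}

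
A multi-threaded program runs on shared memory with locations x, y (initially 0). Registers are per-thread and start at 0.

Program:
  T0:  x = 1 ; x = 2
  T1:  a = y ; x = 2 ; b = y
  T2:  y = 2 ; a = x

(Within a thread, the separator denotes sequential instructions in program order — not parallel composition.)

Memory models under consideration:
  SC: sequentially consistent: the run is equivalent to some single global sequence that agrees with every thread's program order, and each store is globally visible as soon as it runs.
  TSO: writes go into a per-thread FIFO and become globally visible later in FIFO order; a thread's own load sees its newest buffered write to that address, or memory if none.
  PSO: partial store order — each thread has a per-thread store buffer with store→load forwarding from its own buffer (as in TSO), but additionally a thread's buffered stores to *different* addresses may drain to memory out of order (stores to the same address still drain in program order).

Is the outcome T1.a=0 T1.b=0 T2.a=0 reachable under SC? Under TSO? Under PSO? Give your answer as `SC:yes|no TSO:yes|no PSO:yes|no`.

outcome vector order: (T1.a,T1.b,T2.a)
SC: 8 outcomes — {(0,0,1) (0,0,2) (0,2,0) (0,2,1) (0,2,2) (2,2,0) (2,2,1) (2,2,2)}
TSO: 9 outcomes — {(0,0,0) (0,0,1) (0,0,2) (0,2,0) (0,2,1) (0,2,2) (2,2,0) (2,2,1) (2,2,2)}
PSO: 9 outcomes — {(0,0,0) (0,0,1) (0,0,2) (0,2,0) (0,2,1) (0,2,2) (2,2,0) (2,2,1) (2,2,2)}
target (0,0,0) ∈ {TSO,PSO}

SC:no TSO:yes PSO:yes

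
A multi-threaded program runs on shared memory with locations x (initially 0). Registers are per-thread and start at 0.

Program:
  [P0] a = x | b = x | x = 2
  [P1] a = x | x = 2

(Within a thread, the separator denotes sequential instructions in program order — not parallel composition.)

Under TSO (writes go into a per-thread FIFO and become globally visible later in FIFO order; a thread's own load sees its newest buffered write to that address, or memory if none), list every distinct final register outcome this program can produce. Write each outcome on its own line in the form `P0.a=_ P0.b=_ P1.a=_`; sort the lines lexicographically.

outcome vector order: (P0.a,P0.b,P1.a)
|TSO outcomes| = 4

P0.a=0 P0.b=0 P1.a=0
P0.a=0 P0.b=0 P1.a=2
P0.a=0 P0.b=2 P1.a=0
P0.a=2 P0.b=2 P1.a=0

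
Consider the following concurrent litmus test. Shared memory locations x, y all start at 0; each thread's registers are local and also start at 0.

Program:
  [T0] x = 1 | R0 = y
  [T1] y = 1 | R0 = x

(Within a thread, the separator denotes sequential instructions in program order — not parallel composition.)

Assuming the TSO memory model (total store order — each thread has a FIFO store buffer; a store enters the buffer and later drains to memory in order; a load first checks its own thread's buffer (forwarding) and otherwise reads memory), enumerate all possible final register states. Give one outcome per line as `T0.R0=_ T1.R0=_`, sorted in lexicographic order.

T0.R0=0 T1.R0=0
T0.R0=0 T1.R0=1
T0.R0=1 T1.R0=0
T0.R0=1 T1.R0=1

outcome vector order: (T0.R0,T1.R0)
|TSO outcomes| = 4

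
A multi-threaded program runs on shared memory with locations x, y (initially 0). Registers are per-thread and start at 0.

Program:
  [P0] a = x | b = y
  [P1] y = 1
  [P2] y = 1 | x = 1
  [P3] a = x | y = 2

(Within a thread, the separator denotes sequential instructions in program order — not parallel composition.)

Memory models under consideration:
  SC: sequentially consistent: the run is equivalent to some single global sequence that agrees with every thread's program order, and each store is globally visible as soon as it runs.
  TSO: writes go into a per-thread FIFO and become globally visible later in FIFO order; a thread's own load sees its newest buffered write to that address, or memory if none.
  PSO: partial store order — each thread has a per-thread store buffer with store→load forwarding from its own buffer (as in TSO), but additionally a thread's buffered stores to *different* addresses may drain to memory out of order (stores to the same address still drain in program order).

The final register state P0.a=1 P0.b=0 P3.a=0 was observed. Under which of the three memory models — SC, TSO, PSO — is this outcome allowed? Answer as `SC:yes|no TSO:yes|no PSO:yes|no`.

SC:no TSO:no PSO:yes

outcome vector order: (P0.a,P0.b,P3.a)
[SC] allowed = {(0,0,0) (0,0,1) (0,1,0) (0,1,1) (0,2,0) (0,2,1) (1,1,0) (1,1,1) (1,2,0) (1,2,1)}
[TSO] allowed = {(0,0,0) (0,0,1) (0,1,0) (0,1,1) (0,2,0) (0,2,1) (1,1,0) (1,1,1) (1,2,0) (1,2,1)}
[PSO] allowed = {(0,0,0) (0,0,1) (0,1,0) (0,1,1) (0,2,0) (0,2,1) (1,0,0) (1,0,1) (1,1,0) (1,1,1) (1,2,0) (1,2,1)}
target (1,0,0) ∈ {PSO}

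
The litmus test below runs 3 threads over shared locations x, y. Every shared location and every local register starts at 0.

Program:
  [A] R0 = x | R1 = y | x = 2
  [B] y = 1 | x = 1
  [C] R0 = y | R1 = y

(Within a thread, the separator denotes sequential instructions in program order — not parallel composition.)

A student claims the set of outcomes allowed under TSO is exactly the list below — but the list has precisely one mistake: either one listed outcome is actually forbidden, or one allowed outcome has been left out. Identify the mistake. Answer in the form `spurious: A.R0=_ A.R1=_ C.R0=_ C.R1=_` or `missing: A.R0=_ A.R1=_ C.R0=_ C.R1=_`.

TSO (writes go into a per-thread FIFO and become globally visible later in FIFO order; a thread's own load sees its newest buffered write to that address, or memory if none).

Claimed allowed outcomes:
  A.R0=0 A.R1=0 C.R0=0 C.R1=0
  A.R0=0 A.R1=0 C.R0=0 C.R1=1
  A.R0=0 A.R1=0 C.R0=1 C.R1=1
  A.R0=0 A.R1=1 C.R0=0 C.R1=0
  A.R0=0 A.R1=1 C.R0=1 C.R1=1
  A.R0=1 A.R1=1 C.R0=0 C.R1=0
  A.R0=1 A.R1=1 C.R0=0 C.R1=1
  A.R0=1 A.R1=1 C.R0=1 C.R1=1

outcome vector order: (A.R0,A.R1,C.R0,C.R1)
TSO (9): (0,0,0,0) (0,0,0,1) (0,0,1,1) (0,1,0,0) (0,1,0,1) (0,1,1,1) (1,1,0,0) (1,1,0,1) (1,1,1,1)
TSO∖claimed = {(0,1,0,1)}

missing: A.R0=0 A.R1=1 C.R0=0 C.R1=1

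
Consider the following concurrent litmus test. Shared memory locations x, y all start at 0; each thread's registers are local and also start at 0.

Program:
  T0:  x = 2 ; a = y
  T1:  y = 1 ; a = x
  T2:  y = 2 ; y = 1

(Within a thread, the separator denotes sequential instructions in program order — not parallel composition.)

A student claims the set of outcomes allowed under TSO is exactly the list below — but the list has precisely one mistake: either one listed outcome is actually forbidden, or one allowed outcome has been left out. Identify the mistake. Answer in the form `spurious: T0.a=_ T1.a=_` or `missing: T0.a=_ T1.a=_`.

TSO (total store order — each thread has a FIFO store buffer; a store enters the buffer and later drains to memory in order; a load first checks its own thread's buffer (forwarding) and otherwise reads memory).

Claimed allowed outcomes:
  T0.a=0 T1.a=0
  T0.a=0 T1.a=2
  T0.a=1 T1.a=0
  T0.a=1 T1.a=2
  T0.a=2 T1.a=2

missing: T0.a=2 T1.a=0

outcome vector order: (T0.a,T1.a)
under TSO → <0 0>; <0 2>; <1 0>; <1 2>; <2 0>; <2 2>
TSO∖claimed = {<2 0>}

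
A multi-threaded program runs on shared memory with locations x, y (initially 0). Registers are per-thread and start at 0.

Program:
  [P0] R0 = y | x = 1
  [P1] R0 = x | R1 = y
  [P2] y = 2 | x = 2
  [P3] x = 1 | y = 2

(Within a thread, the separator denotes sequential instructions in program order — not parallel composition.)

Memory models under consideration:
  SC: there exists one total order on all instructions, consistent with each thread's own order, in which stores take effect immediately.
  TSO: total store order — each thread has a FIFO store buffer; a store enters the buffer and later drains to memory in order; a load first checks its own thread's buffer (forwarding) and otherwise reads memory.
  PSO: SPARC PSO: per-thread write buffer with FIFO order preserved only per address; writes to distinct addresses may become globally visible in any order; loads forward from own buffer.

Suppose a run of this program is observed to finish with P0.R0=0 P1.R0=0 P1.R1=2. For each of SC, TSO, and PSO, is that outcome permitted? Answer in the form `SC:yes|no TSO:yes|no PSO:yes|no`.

SC:yes TSO:yes PSO:yes

outcome vector order: (P0.R0,P1.R0,P1.R1)
under SC → 000 002 010 012 022 200 202 210 212 222
under TSO → 000 002 010 012 022 200 202 210 212 222
under PSO → 000 002 010 012 020 022 200 202 210 212 220 222
target 002 ∈ {SC,TSO,PSO}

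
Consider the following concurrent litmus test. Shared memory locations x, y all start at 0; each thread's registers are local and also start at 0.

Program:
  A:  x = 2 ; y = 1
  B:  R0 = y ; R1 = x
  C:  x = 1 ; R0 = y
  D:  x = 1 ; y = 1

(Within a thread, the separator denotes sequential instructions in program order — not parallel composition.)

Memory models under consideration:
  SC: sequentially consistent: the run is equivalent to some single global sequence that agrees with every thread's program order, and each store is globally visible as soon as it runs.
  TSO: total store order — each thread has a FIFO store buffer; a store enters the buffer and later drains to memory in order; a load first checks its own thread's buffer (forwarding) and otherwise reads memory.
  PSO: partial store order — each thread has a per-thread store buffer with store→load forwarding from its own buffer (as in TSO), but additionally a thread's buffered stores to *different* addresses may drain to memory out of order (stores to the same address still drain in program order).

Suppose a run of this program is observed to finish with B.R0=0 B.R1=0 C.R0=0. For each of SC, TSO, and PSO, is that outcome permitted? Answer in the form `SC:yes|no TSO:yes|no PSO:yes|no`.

SC:yes TSO:yes PSO:yes

outcome vector order: (B.R0,B.R1,C.R0)
under SC → 0/0/0 0/0/1 0/1/0 0/1/1 0/2/0 0/2/1 1/1/0 1/1/1 1/2/0 1/2/1
under TSO → 0/0/0 0/0/1 0/1/0 0/1/1 0/2/0 0/2/1 1/1/0 1/1/1 1/2/0 1/2/1
under PSO → 0/0/0 0/0/1 0/1/0 0/1/1 0/2/0 0/2/1 1/0/0 1/0/1 1/1/0 1/1/1 1/2/0 1/2/1
target 0/0/0 ∈ {SC,TSO,PSO}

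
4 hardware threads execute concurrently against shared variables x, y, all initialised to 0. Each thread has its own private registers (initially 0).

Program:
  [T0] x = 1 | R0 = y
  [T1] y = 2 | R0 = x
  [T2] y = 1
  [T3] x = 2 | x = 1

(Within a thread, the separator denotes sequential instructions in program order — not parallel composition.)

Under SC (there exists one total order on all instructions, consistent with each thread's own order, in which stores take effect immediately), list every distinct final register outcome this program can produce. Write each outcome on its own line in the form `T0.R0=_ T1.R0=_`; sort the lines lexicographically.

T0.R0=0 T1.R0=1
T0.R0=0 T1.R0=2
T0.R0=1 T1.R0=0
T0.R0=1 T1.R0=1
T0.R0=1 T1.R0=2
T0.R0=2 T1.R0=0
T0.R0=2 T1.R0=1
T0.R0=2 T1.R0=2

outcome vector order: (T0.R0,T1.R0)
|SC outcomes| = 8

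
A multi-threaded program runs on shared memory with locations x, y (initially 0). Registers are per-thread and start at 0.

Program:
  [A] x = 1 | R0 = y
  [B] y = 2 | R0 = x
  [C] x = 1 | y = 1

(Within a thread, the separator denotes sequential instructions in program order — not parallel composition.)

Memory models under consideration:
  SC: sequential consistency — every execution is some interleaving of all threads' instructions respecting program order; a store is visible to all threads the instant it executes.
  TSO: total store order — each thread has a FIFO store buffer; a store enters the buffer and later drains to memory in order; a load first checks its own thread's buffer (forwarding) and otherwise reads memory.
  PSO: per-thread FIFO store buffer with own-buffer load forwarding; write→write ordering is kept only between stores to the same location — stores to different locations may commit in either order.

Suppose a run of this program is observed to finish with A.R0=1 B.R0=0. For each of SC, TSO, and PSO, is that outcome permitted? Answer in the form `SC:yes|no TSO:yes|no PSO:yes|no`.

SC:yes TSO:yes PSO:yes

outcome vector order: (A.R0,B.R0)
SC (5): (0,1) (1,0) (1,1) (2,0) (2,1)
TSO (6): (0,0) (0,1) (1,0) (1,1) (2,0) (2,1)
PSO (6): (0,0) (0,1) (1,0) (1,1) (2,0) (2,1)
target (1,0) ∈ {SC,TSO,PSO}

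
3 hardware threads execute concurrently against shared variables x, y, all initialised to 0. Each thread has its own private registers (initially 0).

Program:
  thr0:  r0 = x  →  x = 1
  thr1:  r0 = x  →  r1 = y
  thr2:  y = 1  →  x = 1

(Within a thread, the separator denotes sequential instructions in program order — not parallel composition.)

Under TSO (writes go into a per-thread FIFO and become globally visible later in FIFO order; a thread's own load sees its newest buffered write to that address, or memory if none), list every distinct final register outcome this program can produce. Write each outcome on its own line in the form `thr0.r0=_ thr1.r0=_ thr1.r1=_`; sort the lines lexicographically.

outcome vector order: (thr0.r0,thr1.r0,thr1.r1)
|TSO outcomes| = 7

thr0.r0=0 thr1.r0=0 thr1.r1=0
thr0.r0=0 thr1.r0=0 thr1.r1=1
thr0.r0=0 thr1.r0=1 thr1.r1=0
thr0.r0=0 thr1.r0=1 thr1.r1=1
thr0.r0=1 thr1.r0=0 thr1.r1=0
thr0.r0=1 thr1.r0=0 thr1.r1=1
thr0.r0=1 thr1.r0=1 thr1.r1=1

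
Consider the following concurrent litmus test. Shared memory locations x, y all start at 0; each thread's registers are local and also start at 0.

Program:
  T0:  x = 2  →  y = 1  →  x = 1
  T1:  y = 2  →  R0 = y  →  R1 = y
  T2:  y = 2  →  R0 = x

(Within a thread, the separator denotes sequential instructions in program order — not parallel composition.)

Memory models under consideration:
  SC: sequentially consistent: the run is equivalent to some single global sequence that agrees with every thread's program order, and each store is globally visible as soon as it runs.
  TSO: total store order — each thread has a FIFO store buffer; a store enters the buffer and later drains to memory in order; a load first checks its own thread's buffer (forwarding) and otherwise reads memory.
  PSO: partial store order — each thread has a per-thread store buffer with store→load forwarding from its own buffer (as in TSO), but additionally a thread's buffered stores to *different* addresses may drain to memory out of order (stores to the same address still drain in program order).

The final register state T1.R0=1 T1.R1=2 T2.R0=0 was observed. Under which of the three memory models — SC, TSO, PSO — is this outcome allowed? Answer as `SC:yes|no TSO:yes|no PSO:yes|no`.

outcome vector order: (T1.R0,T1.R1,T2.R0)
[SC] allowed = {1/1/0; 1/1/1; 1/1/2; 1/2/1; 1/2/2; 2/1/0; 2/1/1; 2/1/2; 2/2/0; 2/2/1; 2/2/2}
[TSO] allowed = {1/1/0; 1/1/1; 1/1/2; 1/2/0; 1/2/1; 1/2/2; 2/1/0; 2/1/1; 2/1/2; 2/2/0; 2/2/1; 2/2/2}
[PSO] allowed = {1/1/0; 1/1/1; 1/1/2; 1/2/0; 1/2/1; 1/2/2; 2/1/0; 2/1/1; 2/1/2; 2/2/0; 2/2/1; 2/2/2}
target 1/2/0 ∈ {TSO,PSO}

SC:no TSO:yes PSO:yes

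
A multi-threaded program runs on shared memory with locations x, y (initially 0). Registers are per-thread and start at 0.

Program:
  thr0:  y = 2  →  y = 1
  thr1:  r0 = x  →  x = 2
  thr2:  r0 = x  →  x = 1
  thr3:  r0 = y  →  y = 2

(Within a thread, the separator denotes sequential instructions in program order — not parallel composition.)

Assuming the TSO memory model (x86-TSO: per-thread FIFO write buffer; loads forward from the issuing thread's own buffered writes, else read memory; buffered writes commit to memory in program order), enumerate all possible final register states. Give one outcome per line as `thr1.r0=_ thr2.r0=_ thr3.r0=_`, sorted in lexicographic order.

outcome vector order: (thr1.r0,thr2.r0,thr3.r0)
|TSO outcomes| = 9

thr1.r0=0 thr2.r0=0 thr3.r0=0
thr1.r0=0 thr2.r0=0 thr3.r0=1
thr1.r0=0 thr2.r0=0 thr3.r0=2
thr1.r0=0 thr2.r0=2 thr3.r0=0
thr1.r0=0 thr2.r0=2 thr3.r0=1
thr1.r0=0 thr2.r0=2 thr3.r0=2
thr1.r0=1 thr2.r0=0 thr3.r0=0
thr1.r0=1 thr2.r0=0 thr3.r0=1
thr1.r0=1 thr2.r0=0 thr3.r0=2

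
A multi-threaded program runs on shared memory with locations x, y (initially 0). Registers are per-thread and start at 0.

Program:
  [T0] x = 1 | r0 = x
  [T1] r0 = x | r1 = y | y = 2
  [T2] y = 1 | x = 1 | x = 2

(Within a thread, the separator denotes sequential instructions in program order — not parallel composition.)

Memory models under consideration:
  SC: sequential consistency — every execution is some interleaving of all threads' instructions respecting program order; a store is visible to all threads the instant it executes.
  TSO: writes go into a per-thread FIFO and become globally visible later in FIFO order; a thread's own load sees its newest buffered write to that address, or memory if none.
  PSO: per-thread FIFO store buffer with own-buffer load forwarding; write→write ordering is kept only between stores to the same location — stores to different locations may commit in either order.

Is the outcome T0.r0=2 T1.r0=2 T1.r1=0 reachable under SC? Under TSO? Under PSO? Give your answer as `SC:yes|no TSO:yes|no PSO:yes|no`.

outcome vector order: (T0.r0,T1.r0,T1.r1)
[SC] allowed = {100, 101, 110, 111, 121, 200, 201, 210, 211, 221}
[TSO] allowed = {100, 101, 110, 111, 121, 200, 201, 210, 211, 221}
[PSO] allowed = {100, 101, 110, 111, 120, 121, 200, 201, 210, 211, 220, 221}
target 220 ∈ {PSO}

SC:no TSO:no PSO:yes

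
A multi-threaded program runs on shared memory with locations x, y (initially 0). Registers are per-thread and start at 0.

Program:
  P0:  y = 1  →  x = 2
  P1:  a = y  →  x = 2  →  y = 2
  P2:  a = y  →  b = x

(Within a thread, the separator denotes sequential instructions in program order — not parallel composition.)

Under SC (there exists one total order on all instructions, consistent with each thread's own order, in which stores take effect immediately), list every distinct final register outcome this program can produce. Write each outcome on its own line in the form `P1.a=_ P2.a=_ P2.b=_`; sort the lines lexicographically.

P1.a=0 P2.a=0 P2.b=0
P1.a=0 P2.a=0 P2.b=2
P1.a=0 P2.a=1 P2.b=0
P1.a=0 P2.a=1 P2.b=2
P1.a=0 P2.a=2 P2.b=2
P1.a=1 P2.a=0 P2.b=0
P1.a=1 P2.a=0 P2.b=2
P1.a=1 P2.a=1 P2.b=0
P1.a=1 P2.a=1 P2.b=2
P1.a=1 P2.a=2 P2.b=2

outcome vector order: (P1.a,P2.a,P2.b)
|SC outcomes| = 10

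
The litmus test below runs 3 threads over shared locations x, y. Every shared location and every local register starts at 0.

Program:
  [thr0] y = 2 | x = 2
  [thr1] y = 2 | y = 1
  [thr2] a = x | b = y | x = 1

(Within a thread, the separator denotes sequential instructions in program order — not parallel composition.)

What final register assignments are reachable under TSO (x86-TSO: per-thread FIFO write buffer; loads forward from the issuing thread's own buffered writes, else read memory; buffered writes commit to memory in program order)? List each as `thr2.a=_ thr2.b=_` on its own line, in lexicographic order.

thr2.a=0 thr2.b=0
thr2.a=0 thr2.b=1
thr2.a=0 thr2.b=2
thr2.a=2 thr2.b=1
thr2.a=2 thr2.b=2

outcome vector order: (thr2.a,thr2.b)
|TSO outcomes| = 5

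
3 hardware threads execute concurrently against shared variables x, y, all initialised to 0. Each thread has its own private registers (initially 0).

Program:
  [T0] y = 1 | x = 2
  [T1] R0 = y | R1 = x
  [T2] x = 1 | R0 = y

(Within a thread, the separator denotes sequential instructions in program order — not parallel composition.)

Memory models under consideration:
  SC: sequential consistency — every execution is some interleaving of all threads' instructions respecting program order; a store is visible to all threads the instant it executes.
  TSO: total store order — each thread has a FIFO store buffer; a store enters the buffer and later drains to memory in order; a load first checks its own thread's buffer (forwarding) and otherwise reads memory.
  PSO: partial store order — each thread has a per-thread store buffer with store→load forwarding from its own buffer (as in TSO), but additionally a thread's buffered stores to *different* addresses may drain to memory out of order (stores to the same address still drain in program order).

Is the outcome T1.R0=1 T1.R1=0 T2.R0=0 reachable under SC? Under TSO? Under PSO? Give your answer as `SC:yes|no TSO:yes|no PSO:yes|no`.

SC:no TSO:yes PSO:yes

outcome vector order: (T1.R0,T1.R1,T2.R0)
SC (11): 0/0/0; 0/0/1; 0/1/0; 0/1/1; 0/2/0; 0/2/1; 1/0/1; 1/1/0; 1/1/1; 1/2/0; 1/2/1
TSO (12): 0/0/0; 0/0/1; 0/1/0; 0/1/1; 0/2/0; 0/2/1; 1/0/0; 1/0/1; 1/1/0; 1/1/1; 1/2/0; 1/2/1
PSO (12): 0/0/0; 0/0/1; 0/1/0; 0/1/1; 0/2/0; 0/2/1; 1/0/0; 1/0/1; 1/1/0; 1/1/1; 1/2/0; 1/2/1
target 1/0/0 ∈ {TSO,PSO}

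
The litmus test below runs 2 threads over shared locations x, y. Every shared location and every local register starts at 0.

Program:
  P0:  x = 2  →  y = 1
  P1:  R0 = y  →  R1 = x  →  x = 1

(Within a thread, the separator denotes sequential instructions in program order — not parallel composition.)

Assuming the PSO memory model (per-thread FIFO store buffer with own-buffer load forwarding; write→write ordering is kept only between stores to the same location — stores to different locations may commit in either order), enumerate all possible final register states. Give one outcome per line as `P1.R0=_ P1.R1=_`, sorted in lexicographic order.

P1.R0=0 P1.R1=0
P1.R0=0 P1.R1=2
P1.R0=1 P1.R1=0
P1.R0=1 P1.R1=2

outcome vector order: (P1.R0,P1.R1)
|PSO outcomes| = 4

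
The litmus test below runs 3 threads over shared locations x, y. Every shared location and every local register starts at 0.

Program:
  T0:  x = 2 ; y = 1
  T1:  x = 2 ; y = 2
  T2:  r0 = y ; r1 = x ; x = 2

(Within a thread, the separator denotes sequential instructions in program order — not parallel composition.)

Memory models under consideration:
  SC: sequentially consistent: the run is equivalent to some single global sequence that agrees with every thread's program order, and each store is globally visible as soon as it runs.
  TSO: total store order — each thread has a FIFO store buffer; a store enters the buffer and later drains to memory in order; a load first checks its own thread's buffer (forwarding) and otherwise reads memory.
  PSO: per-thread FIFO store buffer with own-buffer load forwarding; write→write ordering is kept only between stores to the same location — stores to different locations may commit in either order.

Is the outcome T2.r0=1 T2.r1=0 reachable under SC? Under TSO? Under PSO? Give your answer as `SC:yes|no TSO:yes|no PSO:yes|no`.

SC:no TSO:no PSO:yes

outcome vector order: (T2.r0,T2.r1)
under SC → 00 02 12 22
under TSO → 00 02 12 22
under PSO → 00 02 10 12 20 22
target 10 ∈ {PSO}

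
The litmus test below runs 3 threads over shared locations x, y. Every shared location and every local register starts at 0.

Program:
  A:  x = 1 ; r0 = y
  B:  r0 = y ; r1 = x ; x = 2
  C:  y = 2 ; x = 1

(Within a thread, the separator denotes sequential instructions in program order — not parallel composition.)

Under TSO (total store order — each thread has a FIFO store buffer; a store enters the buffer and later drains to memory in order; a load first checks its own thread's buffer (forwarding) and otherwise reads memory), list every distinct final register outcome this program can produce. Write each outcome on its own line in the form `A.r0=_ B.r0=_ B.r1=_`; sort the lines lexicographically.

A.r0=0 B.r0=0 B.r1=0
A.r0=0 B.r0=0 B.r1=1
A.r0=0 B.r0=2 B.r1=0
A.r0=0 B.r0=2 B.r1=1
A.r0=2 B.r0=0 B.r1=0
A.r0=2 B.r0=0 B.r1=1
A.r0=2 B.r0=2 B.r1=0
A.r0=2 B.r0=2 B.r1=1

outcome vector order: (A.r0,B.r0,B.r1)
|TSO outcomes| = 8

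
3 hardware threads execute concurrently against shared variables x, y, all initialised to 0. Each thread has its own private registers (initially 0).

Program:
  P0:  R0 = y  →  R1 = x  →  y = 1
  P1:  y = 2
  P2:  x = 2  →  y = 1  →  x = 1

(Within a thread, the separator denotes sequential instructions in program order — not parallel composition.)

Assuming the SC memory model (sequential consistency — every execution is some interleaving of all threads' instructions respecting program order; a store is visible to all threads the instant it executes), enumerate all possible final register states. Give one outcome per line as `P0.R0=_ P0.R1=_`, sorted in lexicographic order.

outcome vector order: (P0.R0,P0.R1)
|SC outcomes| = 8

P0.R0=0 P0.R1=0
P0.R0=0 P0.R1=1
P0.R0=0 P0.R1=2
P0.R0=1 P0.R1=1
P0.R0=1 P0.R1=2
P0.R0=2 P0.R1=0
P0.R0=2 P0.R1=1
P0.R0=2 P0.R1=2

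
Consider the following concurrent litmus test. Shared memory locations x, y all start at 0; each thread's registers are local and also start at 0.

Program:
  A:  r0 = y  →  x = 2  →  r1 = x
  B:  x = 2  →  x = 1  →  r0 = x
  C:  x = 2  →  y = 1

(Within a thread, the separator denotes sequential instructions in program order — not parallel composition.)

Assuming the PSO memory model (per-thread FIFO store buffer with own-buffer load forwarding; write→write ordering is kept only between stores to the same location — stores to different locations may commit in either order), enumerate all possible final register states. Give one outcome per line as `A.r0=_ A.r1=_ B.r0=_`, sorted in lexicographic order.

outcome vector order: (A.r0,A.r1,B.r0)
|PSO outcomes| = 8

A.r0=0 A.r1=1 B.r0=1
A.r0=0 A.r1=1 B.r0=2
A.r0=0 A.r1=2 B.r0=1
A.r0=0 A.r1=2 B.r0=2
A.r0=1 A.r1=1 B.r0=1
A.r0=1 A.r1=1 B.r0=2
A.r0=1 A.r1=2 B.r0=1
A.r0=1 A.r1=2 B.r0=2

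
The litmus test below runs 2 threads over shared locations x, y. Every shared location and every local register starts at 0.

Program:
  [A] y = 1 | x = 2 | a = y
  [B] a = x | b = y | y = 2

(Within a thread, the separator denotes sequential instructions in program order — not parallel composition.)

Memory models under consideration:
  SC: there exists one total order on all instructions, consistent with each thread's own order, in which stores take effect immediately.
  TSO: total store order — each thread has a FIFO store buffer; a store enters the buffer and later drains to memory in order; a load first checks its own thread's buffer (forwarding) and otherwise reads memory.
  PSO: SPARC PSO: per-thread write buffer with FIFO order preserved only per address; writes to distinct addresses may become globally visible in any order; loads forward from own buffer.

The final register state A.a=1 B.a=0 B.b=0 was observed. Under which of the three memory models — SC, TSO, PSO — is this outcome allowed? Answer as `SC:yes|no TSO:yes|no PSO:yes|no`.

outcome vector order: (A.a,B.a,B.b)
SC (6): 1/0/0, 1/0/1, 1/2/1, 2/0/0, 2/0/1, 2/2/1
TSO (6): 1/0/0, 1/0/1, 1/2/1, 2/0/0, 2/0/1, 2/2/1
PSO (8): 1/0/0, 1/0/1, 1/2/0, 1/2/1, 2/0/0, 2/0/1, 2/2/0, 2/2/1
target 1/0/0 ∈ {SC,TSO,PSO}

SC:yes TSO:yes PSO:yes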